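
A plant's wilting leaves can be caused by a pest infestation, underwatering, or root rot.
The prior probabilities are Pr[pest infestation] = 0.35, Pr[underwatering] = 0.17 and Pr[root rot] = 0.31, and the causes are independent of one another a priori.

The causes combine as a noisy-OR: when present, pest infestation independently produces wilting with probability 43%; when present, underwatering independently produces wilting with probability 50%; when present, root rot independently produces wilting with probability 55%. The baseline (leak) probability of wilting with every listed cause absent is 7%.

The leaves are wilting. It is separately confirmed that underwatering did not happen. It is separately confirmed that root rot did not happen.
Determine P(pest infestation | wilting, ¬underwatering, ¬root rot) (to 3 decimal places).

P(pest infestation | wilting, ¬underwatering, ¬root rot) ≈ 0.783

Under noisy-OR, P(wilting | causes) = 1 − (1−0.07)·∏(1−qᵢ) over the active causes.
P(wilting | ¬underwatering, ¬root rot) = 0.07*0.65 + 0.4699*0.35 = 0.045500 + 0.164465 = 0.209965
The pest infestation-present share is 0.4699*0.35 = 0.164465.
Hence the posterior is 0.164465/0.209965 ≈ 0.783.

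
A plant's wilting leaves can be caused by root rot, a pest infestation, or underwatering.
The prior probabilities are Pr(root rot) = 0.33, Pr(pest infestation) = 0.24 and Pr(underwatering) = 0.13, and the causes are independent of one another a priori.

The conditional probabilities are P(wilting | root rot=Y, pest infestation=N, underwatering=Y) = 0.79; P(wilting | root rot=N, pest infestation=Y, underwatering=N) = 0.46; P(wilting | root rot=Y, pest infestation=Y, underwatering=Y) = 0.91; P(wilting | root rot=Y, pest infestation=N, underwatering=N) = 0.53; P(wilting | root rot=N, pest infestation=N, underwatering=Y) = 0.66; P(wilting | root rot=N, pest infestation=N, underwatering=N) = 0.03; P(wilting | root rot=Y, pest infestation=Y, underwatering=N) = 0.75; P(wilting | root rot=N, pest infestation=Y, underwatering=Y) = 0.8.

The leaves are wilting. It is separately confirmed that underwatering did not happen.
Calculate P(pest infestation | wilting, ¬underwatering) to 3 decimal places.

Weight on pest infestation=true, given the evidence: 0.073968 + 0.059400 = 0.133368
Denominator P(wilting | ¬underwatering): 0.03·0.67·0.76 + 0.46·0.67·0.24 + 0.53·0.33·0.76 + 0.75·0.33·0.24 = 0.281568
Posterior = 0.133368 / 0.281568 ≈ 0.474

P(pest infestation | wilting, ¬underwatering) ≈ 0.474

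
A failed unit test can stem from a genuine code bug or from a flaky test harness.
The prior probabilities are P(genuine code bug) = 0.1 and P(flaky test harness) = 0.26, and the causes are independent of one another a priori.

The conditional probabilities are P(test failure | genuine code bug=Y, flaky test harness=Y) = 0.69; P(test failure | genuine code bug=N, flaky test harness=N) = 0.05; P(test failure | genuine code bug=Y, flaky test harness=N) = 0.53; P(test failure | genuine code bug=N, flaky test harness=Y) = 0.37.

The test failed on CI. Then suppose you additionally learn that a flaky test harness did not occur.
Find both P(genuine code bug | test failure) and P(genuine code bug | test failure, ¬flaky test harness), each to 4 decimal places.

P(test failure) = 0.05·0.9·0.74 + 0.37·0.9·0.26 + 0.53·0.1·0.74 + 0.69·0.1·0.26 = 0.033300 + 0.086580 + 0.039220 + 0.017940 = 0.177040
Restricting to configurations with genuine code bug present: 0.039220 + 0.017940 = 0.057160.
Hence the posterior is 0.057160/0.177040 ≈ 0.3229.

Now condition on the additional information:
By total probability over both values of genuine code bug:
  P(test failure | ¬flaky test harness) = 0.05·0.9 + 0.53·0.1
        = 0.045000 + 0.053000 = 0.098000
The terms with genuine code bug present sum to 0.053000, so
  P(genuine code bug | test failure, ¬flaky test harness) = 0.053000 / 0.098000 ≈ 0.5408
Ruling out flaky test harness raises the posterior on genuine code bug — the flip side of explaining away.

P(genuine code bug | test failure) ≈ 0.3229; P(genuine code bug | test failure, ¬flaky test harness) ≈ 0.5408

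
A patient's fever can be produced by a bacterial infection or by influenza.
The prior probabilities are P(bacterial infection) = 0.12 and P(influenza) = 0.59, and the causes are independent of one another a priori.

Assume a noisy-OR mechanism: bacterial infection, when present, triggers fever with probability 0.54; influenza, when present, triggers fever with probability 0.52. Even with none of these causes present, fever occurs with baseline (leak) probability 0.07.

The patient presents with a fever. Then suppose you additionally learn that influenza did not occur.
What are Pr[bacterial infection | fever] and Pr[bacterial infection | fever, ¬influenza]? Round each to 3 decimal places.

Pr[bacterial infection | fever] ≈ 0.213; Pr[bacterial infection | fever, ¬influenza] ≈ 0.527

Under noisy-OR, P(fever | causes) = 1 − (1−0.07)·∏(1−qᵢ) over the active causes.
Sum P(fever|·) weighted by the priors over the 4 (bacterial infection, influenza) configurations:
  P(fever) = 0.07*0.88*0.41 + 0.5536*0.88*0.59 + 0.5722*0.12*0.41 + 0.794656*0.12*0.59
        = 0.025256 + 0.287429 + 0.028152 + 0.056262 = 0.397099
The terms with bacterial infection present sum to 0.084414, so
  P(bacterial infection | fever) = 0.084414 / 0.397099 ≈ 0.213

Now also conditioning on influenza≠true:
Weight on bacterial infection=true, given the evidence: 0.5722×0.12 = 0.068664
Denominator P(fever | ¬influenza): 0.07×0.88 + 0.5722×0.12 = 0.130264
P(bacterial infection | fever, ¬influenza) = 0.068664/0.130264 ≈ 0.527
Ruling out influenza raises the posterior on bacterial infection — the flip side of explaining away.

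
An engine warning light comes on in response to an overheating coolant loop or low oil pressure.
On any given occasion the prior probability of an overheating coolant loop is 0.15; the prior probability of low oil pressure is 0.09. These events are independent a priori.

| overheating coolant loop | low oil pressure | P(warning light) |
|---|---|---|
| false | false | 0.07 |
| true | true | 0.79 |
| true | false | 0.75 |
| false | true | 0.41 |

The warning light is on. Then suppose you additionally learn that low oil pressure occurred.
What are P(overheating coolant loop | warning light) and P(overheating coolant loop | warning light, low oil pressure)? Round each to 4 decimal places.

P(warning light) = 0.07×0.85×0.91 + 0.41×0.85×0.09 + 0.75×0.15×0.91 + 0.79×0.15×0.09 = 0.054145 + 0.031365 + 0.102375 + 0.010665 = 0.198550
Of this, 0.113040 comes from 0.102375 + 0.010665 (the overheating coolant loop=true cases).
So P(overheating coolant loop | warning light) = 0.113040/0.198550 ≈ 0.5693.

Now condition on the additional information:
Weight on overheating coolant loop=true, given the evidence: 0.79*0.15 = 0.118500
The normalizing constant is 0.41*0.85 + 0.79*0.15 = 0.467000
P(overheating coolant loop | warning light, low oil pressure) = 0.118500/0.467000 ≈ 0.2537

P(overheating coolant loop | warning light) ≈ 0.5693; P(overheating coolant loop | warning light, low oil pressure) ≈ 0.2537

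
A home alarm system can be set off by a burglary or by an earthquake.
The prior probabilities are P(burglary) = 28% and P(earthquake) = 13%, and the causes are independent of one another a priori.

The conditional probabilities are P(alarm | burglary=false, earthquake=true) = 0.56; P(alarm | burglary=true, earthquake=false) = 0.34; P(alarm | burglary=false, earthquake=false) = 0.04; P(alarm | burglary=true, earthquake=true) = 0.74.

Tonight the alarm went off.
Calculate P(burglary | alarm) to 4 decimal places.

Enumerate the 4 (burglary, earthquake) configurations and weight by the priors:
  P(alarm) = 0.04·0.72·0.87 + 0.56·0.72·0.13 + 0.34·0.28·0.87 + 0.74·0.28·0.13
        = 0.025056 + 0.052416 + 0.082824 + 0.026936 = 0.187232
The terms with burglary present sum to 0.109760, so
  P(burglary | alarm) = 0.109760 / 0.187232 ≈ 0.5862

P(burglary | alarm) ≈ 0.5862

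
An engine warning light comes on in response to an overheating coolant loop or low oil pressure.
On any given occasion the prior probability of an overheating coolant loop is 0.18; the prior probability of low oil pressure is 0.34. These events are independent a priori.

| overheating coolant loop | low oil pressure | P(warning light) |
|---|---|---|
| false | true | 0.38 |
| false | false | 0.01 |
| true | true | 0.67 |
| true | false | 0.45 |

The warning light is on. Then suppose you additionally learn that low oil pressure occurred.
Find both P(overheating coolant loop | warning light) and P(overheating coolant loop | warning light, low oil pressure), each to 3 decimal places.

P(overheating coolant loop | warning light) ≈ 0.459; P(overheating coolant loop | warning light, low oil pressure) ≈ 0.279

Numerator (weight on configurations with overheating coolant loop): 0.053460 + 0.041004 = 0.094464
Normalizer over all consistent configurations: 0.01×0.82×0.66 + 0.38×0.82×0.34 + 0.45×0.18×0.66 + 0.67×0.18×0.34 = 0.205820
Posterior = 0.094464 / 0.205820 ≈ 0.459

Now also conditioning on low oil pressure=true:
P(warning light | low oil pressure) = 0.38·0.82 + 0.67·0.18 = 0.311600 + 0.120600 = 0.432200
The overheating coolant loop-present share is 0.67·0.18 = 0.120600.
Hence the posterior is 0.120600/0.432200 ≈ 0.279.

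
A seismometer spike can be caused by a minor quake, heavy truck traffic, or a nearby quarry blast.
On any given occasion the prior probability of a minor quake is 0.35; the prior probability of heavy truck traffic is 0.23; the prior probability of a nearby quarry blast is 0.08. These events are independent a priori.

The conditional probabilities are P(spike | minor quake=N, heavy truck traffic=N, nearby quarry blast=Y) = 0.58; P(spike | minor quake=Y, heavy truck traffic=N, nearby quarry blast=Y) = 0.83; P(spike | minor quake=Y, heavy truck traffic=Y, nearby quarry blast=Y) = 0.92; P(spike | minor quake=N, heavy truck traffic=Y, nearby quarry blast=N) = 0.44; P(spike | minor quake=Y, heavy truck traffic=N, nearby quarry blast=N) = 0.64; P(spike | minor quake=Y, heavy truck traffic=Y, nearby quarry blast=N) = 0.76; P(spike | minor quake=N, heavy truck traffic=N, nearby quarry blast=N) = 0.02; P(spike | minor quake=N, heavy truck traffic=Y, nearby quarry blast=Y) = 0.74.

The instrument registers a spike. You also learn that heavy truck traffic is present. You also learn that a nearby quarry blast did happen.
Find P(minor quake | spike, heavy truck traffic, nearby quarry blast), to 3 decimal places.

For the numerator, keep only minor quake=true terms: 0.92×0.35 = 0.322000
The normalizing constant is 0.74×0.65 + 0.92×0.35 = 0.803000
Posterior = 0.322000 / 0.803000 ≈ 0.401

P(minor quake | spike, heavy truck traffic, nearby quarry blast) ≈ 0.401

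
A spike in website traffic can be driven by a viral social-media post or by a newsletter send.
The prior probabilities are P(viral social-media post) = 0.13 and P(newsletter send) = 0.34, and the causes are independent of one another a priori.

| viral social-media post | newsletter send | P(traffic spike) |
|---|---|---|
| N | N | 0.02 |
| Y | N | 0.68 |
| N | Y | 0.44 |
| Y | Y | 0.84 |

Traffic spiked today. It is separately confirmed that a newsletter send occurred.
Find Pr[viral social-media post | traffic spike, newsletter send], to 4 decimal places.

Sum P(traffic spike|·) weighted by the priors over both values of viral social-media post:
  P(traffic spike | newsletter send) = 0.44×0.87 + 0.84×0.13
        = 0.382800 + 0.109200 = 0.492000
Keeping only the viral social-media post-present terms gives 0.109200, so
  P(viral social-media post | traffic spike, newsletter send) = 0.109200 / 0.492000 ≈ 0.2220

Pr[viral social-media post | traffic spike, newsletter send] ≈ 0.2220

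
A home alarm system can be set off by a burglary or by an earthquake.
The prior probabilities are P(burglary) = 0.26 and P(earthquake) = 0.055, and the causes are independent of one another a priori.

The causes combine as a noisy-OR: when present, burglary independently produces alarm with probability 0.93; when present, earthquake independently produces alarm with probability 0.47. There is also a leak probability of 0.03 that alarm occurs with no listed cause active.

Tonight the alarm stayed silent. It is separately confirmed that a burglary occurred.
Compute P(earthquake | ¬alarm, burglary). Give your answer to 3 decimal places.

Under noisy-OR, P(alarm | causes) = 1 − (1−0.03)·∏(1−qᵢ) over the active causes.
Numerator (weight on configurations with earthquake): 0.035987×0.055 = 0.001979
The normalizing constant is 0.0679×0.945 + 0.035987×0.055 = 0.066145
Posterior = 0.001979 / 0.066145 ≈ 0.030

P(earthquake | ¬alarm, burglary) ≈ 0.030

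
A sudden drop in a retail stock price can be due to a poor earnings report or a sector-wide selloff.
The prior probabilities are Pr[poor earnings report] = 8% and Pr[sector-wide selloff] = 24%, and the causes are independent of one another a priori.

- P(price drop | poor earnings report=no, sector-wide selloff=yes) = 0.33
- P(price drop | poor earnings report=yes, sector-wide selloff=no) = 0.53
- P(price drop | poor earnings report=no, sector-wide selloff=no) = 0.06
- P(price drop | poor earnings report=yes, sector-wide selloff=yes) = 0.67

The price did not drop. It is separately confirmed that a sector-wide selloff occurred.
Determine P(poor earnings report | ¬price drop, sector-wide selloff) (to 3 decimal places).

P(poor earnings report | ¬price drop, sector-wide selloff) ≈ 0.041

Weight on poor earnings report=true, given the evidence: 0.33×0.08 = 0.026400
Denominator P(¬price drop | sector-wide selloff): 0.67×0.92 + 0.33×0.08 = 0.642800
P(poor earnings report | ¬price drop, sector-wide selloff) = 0.026400/0.642800 ≈ 0.041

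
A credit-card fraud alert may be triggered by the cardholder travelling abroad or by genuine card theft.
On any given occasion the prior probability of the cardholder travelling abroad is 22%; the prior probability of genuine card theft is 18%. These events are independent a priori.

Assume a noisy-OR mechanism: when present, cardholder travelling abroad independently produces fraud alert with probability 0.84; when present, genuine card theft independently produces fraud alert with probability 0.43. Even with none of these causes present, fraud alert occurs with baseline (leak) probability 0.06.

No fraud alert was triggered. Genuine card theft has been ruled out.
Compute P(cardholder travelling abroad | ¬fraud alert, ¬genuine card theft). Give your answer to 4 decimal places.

P(cardholder travelling abroad | ¬fraud alert, ¬genuine card theft) ≈ 0.0432

Under noisy-OR, P(fraud alert | causes) = 1 − (1−0.06)·∏(1−qᵢ) over the active causes.
Sum P(¬fraud alert|·) weighted by the priors over both values of cardholder travelling abroad:
  P(¬fraud alert | ¬genuine card theft) = 0.94*0.78 + 0.1504*0.22
        = 0.733200 + 0.033088 = 0.766288
Configurations with cardholder travelling abroad contribute 0.033088, so
  P(cardholder travelling abroad | ¬fraud alert, ¬genuine card theft) = 0.033088 / 0.766288 ≈ 0.0432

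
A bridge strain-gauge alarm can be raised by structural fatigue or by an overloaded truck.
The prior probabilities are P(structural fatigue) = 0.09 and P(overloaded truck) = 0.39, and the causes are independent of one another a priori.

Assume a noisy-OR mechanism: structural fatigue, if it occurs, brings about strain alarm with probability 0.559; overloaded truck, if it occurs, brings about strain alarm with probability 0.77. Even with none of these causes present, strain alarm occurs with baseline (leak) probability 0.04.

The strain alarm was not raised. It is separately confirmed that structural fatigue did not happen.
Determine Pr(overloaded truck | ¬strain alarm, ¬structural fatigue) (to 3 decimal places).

Under noisy-OR, P(strain alarm | causes) = 1 − (1−0.04)·∏(1−qᵢ) over the active causes.
Enumerate both values of overloaded truck and weight by the priors:
  P(¬strain alarm | ¬structural fatigue) = 0.96*0.61 + 0.2208*0.39
        = 0.585600 + 0.086112 = 0.671712
The terms with overloaded truck present sum to 0.086112, so
  P(overloaded truck | ¬strain alarm, ¬structural fatigue) = 0.086112 / 0.671712 ≈ 0.128

Pr(overloaded truck | ¬strain alarm, ¬structural fatigue) ≈ 0.128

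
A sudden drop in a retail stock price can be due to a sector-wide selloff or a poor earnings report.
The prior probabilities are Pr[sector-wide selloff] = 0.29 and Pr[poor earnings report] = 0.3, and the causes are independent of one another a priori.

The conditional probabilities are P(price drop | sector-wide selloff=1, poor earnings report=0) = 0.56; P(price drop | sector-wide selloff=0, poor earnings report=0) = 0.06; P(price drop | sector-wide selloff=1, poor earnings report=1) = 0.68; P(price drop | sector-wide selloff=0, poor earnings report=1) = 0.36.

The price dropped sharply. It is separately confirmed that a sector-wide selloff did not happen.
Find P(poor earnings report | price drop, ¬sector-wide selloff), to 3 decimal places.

P(price drop | ¬sector-wide selloff) = 0.06*0.7 + 0.36*0.3 = 0.042000 + 0.108000 = 0.150000
Of this, 0.108000 comes from 0.36*0.3 (the poor earnings report=true cases).
Hence the posterior is 0.108000/0.150000 ≈ 0.720.

P(poor earnings report | price drop, ¬sector-wide selloff) ≈ 0.720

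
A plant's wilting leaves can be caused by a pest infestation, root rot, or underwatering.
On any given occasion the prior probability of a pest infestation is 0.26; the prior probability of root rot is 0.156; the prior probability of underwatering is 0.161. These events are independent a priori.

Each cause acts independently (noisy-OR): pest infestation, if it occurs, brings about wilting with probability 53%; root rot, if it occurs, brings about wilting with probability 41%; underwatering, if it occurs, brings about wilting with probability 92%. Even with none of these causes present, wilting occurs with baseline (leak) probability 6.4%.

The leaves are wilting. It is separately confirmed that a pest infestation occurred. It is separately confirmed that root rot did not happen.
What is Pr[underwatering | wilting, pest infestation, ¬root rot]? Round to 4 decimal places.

Pr[underwatering | wilting, pest infestation, ¬root rot] ≈ 0.2484

Under noisy-OR, P(wilting | causes) = 1 − (1−0.064)·∏(1−qᵢ) over the active causes.
P(wilting | pest infestation, ¬root rot) = 0.56008·0.839 + 0.964806·0.161 = 0.469907 + 0.155334 = 0.625241
Of this, 0.155334 comes from 0.964806·0.161 (the underwatering=true cases).
Hence the posterior is 0.155334/0.625241 ≈ 0.2484.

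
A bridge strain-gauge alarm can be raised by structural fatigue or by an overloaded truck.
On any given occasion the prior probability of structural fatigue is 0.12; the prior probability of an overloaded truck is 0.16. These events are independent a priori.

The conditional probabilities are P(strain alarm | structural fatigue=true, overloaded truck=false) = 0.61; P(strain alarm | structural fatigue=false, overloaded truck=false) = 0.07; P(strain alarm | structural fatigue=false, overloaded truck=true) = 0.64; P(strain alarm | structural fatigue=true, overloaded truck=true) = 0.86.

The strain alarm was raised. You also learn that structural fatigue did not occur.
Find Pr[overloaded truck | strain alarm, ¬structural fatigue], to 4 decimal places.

Enumerate both values of overloaded truck and weight by the priors:
  P(strain alarm | ¬structural fatigue) = 0.07×0.84 + 0.64×0.16
        = 0.058800 + 0.102400 = 0.161200
Keeping only the overloaded truck-present terms gives 0.102400, so
  P(overloaded truck | strain alarm, ¬structural fatigue) = 0.102400 / 0.161200 ≈ 0.6352

Pr[overloaded truck | strain alarm, ¬structural fatigue] ≈ 0.6352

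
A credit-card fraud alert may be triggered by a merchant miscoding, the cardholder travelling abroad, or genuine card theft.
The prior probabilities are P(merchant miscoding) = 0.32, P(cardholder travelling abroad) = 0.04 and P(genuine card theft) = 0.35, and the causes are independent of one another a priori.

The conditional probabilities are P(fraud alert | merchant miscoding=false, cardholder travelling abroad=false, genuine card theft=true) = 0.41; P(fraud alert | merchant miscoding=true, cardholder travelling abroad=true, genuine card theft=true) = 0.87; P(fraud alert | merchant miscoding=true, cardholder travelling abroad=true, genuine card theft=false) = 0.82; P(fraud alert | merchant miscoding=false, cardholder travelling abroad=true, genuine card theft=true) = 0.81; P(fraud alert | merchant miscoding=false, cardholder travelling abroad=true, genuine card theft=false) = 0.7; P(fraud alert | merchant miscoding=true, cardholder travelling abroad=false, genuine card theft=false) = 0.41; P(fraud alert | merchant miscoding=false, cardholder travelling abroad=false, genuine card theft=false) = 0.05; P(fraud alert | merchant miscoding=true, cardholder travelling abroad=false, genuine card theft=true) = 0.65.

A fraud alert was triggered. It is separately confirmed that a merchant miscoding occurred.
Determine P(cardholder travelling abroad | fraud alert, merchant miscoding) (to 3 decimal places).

Weight on cardholder travelling abroad=true, given the evidence: 0.021320 + 0.012180 = 0.033500
Normalizer over all consistent configurations: 0.41·0.96·0.65 + 0.65·0.96·0.35 + 0.82·0.04·0.65 + 0.87·0.04·0.35 = 0.507740
P(cardholder travelling abroad | fraud alert, merchant miscoding) = 0.033500/0.507740 ≈ 0.066

P(cardholder travelling abroad | fraud alert, merchant miscoding) ≈ 0.066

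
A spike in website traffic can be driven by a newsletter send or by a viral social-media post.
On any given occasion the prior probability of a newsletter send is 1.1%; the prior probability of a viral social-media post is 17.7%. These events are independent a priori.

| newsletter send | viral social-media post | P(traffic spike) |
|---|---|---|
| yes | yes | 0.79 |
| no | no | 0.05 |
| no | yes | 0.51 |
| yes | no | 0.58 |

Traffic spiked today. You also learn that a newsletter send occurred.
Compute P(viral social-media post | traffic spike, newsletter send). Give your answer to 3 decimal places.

P(traffic spike | newsletter send) = 0.58×0.823 + 0.79×0.177 = 0.477340 + 0.139830 = 0.617170
Restricting to configurations with viral social-media post present: 0.79×0.177 = 0.139830.
P(viral social-media post | traffic spike, newsletter send) = 0.139830 / 0.617170 ≈ 0.227

P(viral social-media post | traffic spike, newsletter send) ≈ 0.227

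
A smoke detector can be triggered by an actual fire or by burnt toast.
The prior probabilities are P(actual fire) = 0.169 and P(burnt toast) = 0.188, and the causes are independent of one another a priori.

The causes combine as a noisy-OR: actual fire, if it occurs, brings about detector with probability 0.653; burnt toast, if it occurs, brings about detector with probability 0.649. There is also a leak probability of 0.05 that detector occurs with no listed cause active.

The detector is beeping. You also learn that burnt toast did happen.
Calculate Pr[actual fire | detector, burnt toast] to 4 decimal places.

Under noisy-OR, P(detector | causes) = 1 − (1−0.05)·∏(1−qᵢ) over the active causes.
Numerator (weight on configurations with actual fire): 0.884293*0.169 = 0.149446
Denominator P(detector | burnt toast): 0.66655*0.831 + 0.884293*0.169 = 0.703349
Posterior = 0.149446 / 0.703349 ≈ 0.2125

Pr[actual fire | detector, burnt toast] ≈ 0.2125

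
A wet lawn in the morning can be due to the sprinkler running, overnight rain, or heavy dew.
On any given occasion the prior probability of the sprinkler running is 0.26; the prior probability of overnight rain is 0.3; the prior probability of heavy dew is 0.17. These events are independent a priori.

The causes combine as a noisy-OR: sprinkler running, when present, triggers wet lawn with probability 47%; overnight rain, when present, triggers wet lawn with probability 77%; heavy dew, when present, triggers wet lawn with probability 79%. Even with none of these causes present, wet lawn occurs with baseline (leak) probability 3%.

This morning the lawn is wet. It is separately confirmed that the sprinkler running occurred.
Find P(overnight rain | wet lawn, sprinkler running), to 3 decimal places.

P(overnight rain | wet lawn, sprinkler running) ≈ 0.409

Under noisy-OR, P(wet lawn | causes) = 1 − (1−0.03)·∏(1−qᵢ) over the active causes.
P(wet lawn | sprinkler running) = 0.4859·0.7·0.83 + 0.892039·0.7·0.17 + 0.881757·0.3·0.83 + 0.975169·0.3·0.17 = 0.282308 + 0.106153 + 0.219557 + 0.049734 = 0.657752
Restricting to configurations with overnight rain present: 0.219557 + 0.049734 = 0.269291.
So P(overnight rain | wet lawn, sprinkler running) = 0.269291/0.657752 ≈ 0.409.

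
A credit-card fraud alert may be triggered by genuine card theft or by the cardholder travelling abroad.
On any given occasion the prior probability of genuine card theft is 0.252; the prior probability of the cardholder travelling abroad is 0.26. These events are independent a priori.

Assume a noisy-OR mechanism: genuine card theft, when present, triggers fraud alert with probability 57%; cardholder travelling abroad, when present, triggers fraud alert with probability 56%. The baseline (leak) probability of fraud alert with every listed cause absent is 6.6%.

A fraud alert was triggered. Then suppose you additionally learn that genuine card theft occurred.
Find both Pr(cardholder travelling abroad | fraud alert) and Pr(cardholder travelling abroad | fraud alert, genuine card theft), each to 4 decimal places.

Pr(cardholder travelling abroad | fraud alert) ≈ 0.5322; Pr(cardholder travelling abroad | fraud alert, genuine card theft) ≈ 0.3259

Under noisy-OR, P(fraud alert | causes) = 1 − (1−0.066)·∏(1−qᵢ) over the active causes.
P(fraud alert) = 0.066*0.748*0.74 + 0.58904*0.748*0.26 + 0.59838*0.252*0.74 + 0.823287*0.252*0.26 = 0.036532 + 0.114556 + 0.111586 + 0.053942 = 0.316616
Restricting to configurations with cardholder travelling abroad present: 0.114556 + 0.053942 = 0.168498.
Hence the posterior is 0.168498/0.316616 ≈ 0.5322.

With the extra evidence:
Sum P(fraud alert|·) weighted by the priors over both values of cardholder travelling abroad:
  P(fraud alert | genuine card theft) = 0.59838·0.74 + 0.823287·0.26
        = 0.442801 + 0.214055 = 0.656856
Configurations with cardholder travelling abroad contribute 0.214055, so
  P(cardholder travelling abroad | fraud alert, genuine card theft) = 0.214055 / 0.656856 ≈ 0.3259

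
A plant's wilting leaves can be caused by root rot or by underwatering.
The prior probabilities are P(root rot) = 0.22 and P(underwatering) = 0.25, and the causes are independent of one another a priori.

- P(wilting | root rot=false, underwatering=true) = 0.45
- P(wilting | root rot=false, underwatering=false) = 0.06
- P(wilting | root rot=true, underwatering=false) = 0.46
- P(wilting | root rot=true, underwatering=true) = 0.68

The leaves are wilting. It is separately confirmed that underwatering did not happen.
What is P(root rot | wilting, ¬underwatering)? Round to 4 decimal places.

P(root rot | wilting, ¬underwatering) ≈ 0.6838

By total probability over both values of root rot:
  P(wilting | ¬underwatering) = 0.06×0.78 + 0.46×0.22
        = 0.046800 + 0.101200 = 0.148000
Configurations with root rot contribute 0.101200, so
  P(root rot | wilting, ¬underwatering) = 0.101200 / 0.148000 ≈ 0.6838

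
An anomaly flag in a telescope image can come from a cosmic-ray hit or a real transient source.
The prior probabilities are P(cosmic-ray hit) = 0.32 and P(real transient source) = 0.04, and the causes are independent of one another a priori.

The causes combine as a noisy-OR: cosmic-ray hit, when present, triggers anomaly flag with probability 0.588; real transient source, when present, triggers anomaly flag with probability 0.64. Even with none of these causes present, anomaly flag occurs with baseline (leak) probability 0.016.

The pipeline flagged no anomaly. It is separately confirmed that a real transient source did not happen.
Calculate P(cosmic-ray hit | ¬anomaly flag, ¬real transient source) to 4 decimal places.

Under noisy-OR, P(anomaly flag | causes) = 1 − (1−0.016)·∏(1−qᵢ) over the active causes.
Sum P(¬anomaly flag|·) weighted by the priors over both values of cosmic-ray hit:
  P(¬anomaly flag | ¬real transient source) = 0.984*0.68 + 0.405408*0.32
        = 0.669120 + 0.129731 = 0.798851
Keeping only the cosmic-ray hit-present terms gives 0.129731, so
  P(cosmic-ray hit | ¬anomaly flag, ¬real transient source) = 0.129731 / 0.798851 ≈ 0.1624

P(cosmic-ray hit | ¬anomaly flag, ¬real transient source) ≈ 0.1624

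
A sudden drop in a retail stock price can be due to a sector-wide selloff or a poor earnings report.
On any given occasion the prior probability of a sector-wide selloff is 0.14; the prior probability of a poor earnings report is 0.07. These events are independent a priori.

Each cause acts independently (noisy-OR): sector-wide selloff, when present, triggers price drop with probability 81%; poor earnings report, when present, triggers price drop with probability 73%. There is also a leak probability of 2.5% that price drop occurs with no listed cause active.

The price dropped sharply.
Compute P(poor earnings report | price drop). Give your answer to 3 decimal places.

P(poor earnings report | price drop) ≈ 0.299

Under noisy-OR, P(price drop | causes) = 1 − (1−0.025)·∏(1−qᵢ) over the active causes.
P(price drop) = 0.025·0.86·0.93 + 0.73675·0.86·0.07 + 0.81475·0.14·0.93 + 0.949983·0.14·0.07 = 0.019995 + 0.044352 + 0.106080 + 0.009310 = 0.179737
Restricting to configurations with poor earnings report present: 0.044352 + 0.009310 = 0.053662.
P(poor earnings report | price drop) = 0.053662 / 0.179737 ≈ 0.299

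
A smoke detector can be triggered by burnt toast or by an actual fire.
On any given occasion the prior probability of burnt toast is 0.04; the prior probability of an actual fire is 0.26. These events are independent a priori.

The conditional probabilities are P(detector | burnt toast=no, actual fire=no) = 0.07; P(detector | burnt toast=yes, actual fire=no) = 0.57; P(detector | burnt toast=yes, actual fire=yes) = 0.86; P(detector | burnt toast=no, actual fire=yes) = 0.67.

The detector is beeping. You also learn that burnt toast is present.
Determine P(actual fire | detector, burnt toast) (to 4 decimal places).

Sum P(detector|·) weighted by the priors over both values of actual fire:
  P(detector | burnt toast) = 0.57×0.74 + 0.86×0.26
        = 0.421800 + 0.223600 = 0.645400
Keeping only the actual fire-present terms gives 0.223600, so
  P(actual fire | detector, burnt toast) = 0.223600 / 0.645400 ≈ 0.3465

P(actual fire | detector, burnt toast) ≈ 0.3465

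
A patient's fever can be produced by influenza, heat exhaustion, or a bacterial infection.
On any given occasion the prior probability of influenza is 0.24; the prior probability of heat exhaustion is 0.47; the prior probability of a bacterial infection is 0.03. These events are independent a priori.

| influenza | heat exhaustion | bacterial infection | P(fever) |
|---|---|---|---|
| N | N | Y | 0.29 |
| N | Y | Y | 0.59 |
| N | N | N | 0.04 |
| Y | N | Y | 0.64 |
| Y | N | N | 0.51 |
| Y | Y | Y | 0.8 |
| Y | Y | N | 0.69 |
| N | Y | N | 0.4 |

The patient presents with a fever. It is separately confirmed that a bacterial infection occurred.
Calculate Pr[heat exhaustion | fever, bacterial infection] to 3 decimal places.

Pr[heat exhaustion | fever, bacterial infection] ≈ 0.603

Weight on heat exhaustion=true, given the evidence: 0.210748 + 0.090240 = 0.300988
The normalizing constant is 0.29*0.76*0.53 + 0.59*0.76*0.47 + 0.64*0.24*0.53 + 0.8*0.24*0.47 = 0.499208
P(heat exhaustion | fever, bacterial infection) = 0.300988/0.499208 ≈ 0.603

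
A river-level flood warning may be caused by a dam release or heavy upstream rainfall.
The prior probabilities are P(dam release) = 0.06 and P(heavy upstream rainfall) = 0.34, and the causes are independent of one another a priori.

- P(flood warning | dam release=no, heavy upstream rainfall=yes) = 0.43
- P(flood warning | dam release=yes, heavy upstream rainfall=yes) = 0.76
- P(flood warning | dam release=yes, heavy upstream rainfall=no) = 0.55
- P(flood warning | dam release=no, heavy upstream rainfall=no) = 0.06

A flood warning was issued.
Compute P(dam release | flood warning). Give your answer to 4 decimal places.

P(flood warning) = 0.06·0.94·0.66 + 0.43·0.94·0.34 + 0.55·0.06·0.66 + 0.76·0.06·0.34 = 0.037224 + 0.137428 + 0.021780 + 0.015504 = 0.211936
Of this, 0.037284 comes from 0.021780 + 0.015504 (the dam release=true cases).
Hence the posterior is 0.037284/0.211936 ≈ 0.1759.

P(dam release | flood warning) ≈ 0.1759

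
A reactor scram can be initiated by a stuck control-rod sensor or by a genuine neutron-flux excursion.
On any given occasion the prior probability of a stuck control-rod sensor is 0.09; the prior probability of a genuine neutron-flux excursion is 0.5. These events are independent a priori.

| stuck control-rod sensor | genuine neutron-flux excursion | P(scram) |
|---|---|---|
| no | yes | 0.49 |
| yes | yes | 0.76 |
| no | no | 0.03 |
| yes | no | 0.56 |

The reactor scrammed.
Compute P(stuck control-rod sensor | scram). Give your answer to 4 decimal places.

P(scram) = 0.03×0.91×0.5 + 0.49×0.91×0.5 + 0.56×0.09×0.5 + 0.76×0.09×0.5 = 0.013650 + 0.222950 + 0.025200 + 0.034200 = 0.296000
Restricting to configurations with stuck control-rod sensor present: 0.025200 + 0.034200 = 0.059400.
Hence the posterior is 0.059400/0.296000 ≈ 0.2007.

P(stuck control-rod sensor | scram) ≈ 0.2007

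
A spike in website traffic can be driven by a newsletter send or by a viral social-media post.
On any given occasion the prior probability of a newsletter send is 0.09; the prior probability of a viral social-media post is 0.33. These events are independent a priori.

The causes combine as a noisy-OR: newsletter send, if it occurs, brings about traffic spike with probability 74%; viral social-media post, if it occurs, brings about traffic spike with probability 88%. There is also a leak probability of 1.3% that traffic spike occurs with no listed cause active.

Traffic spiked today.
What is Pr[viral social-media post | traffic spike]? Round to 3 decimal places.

Pr[viral social-media post | traffic spike] ≈ 0.848

Under noisy-OR, P(traffic spike | causes) = 1 − (1−0.013)·∏(1−qᵢ) over the active causes.
P(traffic spike) = 0.013*0.91*0.67 + 0.88156*0.91*0.33 + 0.74338*0.09*0.67 + 0.969206*0.09*0.33 = 0.007926 + 0.264732 + 0.044826 + 0.028785 = 0.346269
The viral social-media post-present share is 0.264732 + 0.028785 = 0.293517.
P(viral social-media post | traffic spike) = 0.293517 / 0.346269 ≈ 0.848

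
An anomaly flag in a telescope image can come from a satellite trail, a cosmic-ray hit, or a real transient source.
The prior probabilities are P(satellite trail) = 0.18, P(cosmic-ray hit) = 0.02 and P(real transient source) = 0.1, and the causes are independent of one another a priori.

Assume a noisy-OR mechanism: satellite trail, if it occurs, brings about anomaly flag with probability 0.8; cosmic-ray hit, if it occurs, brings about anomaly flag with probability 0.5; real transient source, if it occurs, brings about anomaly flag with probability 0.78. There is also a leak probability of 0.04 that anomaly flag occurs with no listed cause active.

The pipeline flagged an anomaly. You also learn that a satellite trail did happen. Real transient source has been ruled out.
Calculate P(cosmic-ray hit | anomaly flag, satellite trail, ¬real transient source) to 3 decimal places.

Under noisy-OR, P(anomaly flag | causes) = 1 − (1−0.04)·∏(1−qᵢ) over the active causes.
Numerator (weight on configurations with cosmic-ray hit): 0.904×0.02 = 0.018080
Denominator P(anomaly flag | satellite trail, ¬real transient source): 0.808×0.98 + 0.904×0.02 = 0.809920
Posterior = 0.018080 / 0.809920 ≈ 0.022

P(cosmic-ray hit | anomaly flag, satellite trail, ¬real transient source) ≈ 0.022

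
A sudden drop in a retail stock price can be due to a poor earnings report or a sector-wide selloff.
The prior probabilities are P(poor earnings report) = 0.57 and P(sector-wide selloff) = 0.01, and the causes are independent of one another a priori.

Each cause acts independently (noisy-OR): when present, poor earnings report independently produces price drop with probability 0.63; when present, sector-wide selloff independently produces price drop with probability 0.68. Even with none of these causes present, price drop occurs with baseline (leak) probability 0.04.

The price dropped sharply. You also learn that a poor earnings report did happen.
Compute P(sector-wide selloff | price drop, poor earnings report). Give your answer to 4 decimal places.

Under noisy-OR, P(price drop | causes) = 1 − (1−0.04)·∏(1−qᵢ) over the active causes.
Numerator (weight on configurations with sector-wide selloff): 0.886336*0.01 = 0.008863
The normalizing constant is 0.6448*0.99 + 0.886336*0.01 = 0.647215
P(sector-wide selloff | price drop, poor earnings report) = 0.008863/0.647215 ≈ 0.0137

P(sector-wide selloff | price drop, poor earnings report) ≈ 0.0137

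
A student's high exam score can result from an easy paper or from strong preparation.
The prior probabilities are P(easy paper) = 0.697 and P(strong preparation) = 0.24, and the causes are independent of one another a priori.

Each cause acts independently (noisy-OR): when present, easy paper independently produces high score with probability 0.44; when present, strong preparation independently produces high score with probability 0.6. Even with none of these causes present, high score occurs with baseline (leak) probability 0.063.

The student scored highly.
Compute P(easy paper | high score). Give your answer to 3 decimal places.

P(easy paper | high score) ≈ 0.865

Under noisy-OR, P(high score | causes) = 1 − (1−0.063)·∏(1−qᵢ) over the active causes.
P(high score) = 0.063*0.303*0.76 + 0.6252*0.303*0.24 + 0.47528*0.697*0.76 + 0.790112*0.697*0.24 = 0.014508 + 0.045465 + 0.251765 + 0.132170 = 0.443908
Restricting to configurations with easy paper present: 0.251765 + 0.132170 = 0.383935.
P(easy paper | high score) = 0.383935 / 0.443908 ≈ 0.865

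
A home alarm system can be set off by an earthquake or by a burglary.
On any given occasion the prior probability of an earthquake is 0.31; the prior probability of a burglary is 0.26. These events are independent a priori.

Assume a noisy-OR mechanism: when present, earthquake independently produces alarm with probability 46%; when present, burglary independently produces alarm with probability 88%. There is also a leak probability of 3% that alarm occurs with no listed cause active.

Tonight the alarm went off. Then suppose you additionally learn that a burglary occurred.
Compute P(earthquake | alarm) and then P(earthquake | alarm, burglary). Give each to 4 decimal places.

Under noisy-OR, P(alarm | causes) = 1 − (1−0.03)·∏(1−qᵢ) over the active causes.
Sum P(alarm|·) weighted by the priors over the 4 (earthquake, burglary) configurations:
  P(alarm) = 0.03×0.69×0.74 + 0.8836×0.69×0.26 + 0.4762×0.31×0.74 + 0.937144×0.31×0.26
        = 0.015318 + 0.158518 + 0.109240 + 0.075534 = 0.358610
The terms with earthquake present sum to 0.184774, so
  P(earthquake | alarm) = 0.184774 / 0.358610 ≈ 0.5153

Now condition on the additional information:
P(alarm | burglary) = 0.8836×0.69 + 0.937144×0.31 = 0.609684 + 0.290515 = 0.900199
Restricting to configurations with earthquake present: 0.937144×0.31 = 0.290515.
P(earthquake | alarm, burglary) = 0.290515 / 0.900199 ≈ 0.3227
This is intercausal reasoning (explaining away): once burglary accounts for the alarm, earthquake becomes less likely.

P(earthquake | alarm) ≈ 0.5153; P(earthquake | alarm, burglary) ≈ 0.3227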